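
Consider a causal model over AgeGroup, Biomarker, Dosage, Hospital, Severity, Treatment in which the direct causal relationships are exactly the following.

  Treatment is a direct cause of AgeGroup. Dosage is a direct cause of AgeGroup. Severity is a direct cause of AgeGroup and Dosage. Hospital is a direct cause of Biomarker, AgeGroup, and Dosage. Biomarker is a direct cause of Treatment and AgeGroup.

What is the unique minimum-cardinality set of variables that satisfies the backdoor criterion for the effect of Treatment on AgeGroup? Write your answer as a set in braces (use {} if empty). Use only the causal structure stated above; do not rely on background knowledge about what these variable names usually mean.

{Biomarker}

Variables eligible for adjustment (non-descendants of Treatment, excluding Treatment and AgeGroup): {Biomarker, Dosage, Hospital, Severity}.
Backdoor paths from Treatment to AgeGroup:
  P1: Treatment <- Biomarker <- Hospital -> Dosage <- Severity -> AgeGroup
  P2: Treatment <- Biomarker <- Hospital -> Dosage -> AgeGroup
  P3: Treatment <- Biomarker <- Hospital -> AgeGroup
  P4: Treatment <- Biomarker -> AgeGroup
The empty set is not sufficient: P2 (Treatment <- Biomarker <- Hospital -> Dosage -> AgeGroup) has no collider blocking it and no conditioned non-collider, so it is open.
Try {Biomarker}:
  P1: blocked at chain node Biomarker ∈ conditioning set.
  P2: blocked at chain node Biomarker ∈ conditioning set.
  P3: blocked at chain node Biomarker ∈ conditioning set.
  P4: blocked at fork node Biomarker ∈ conditioning set.
{Biomarker} contains no descendant of Treatment and blocks every backdoor path.
No other singleton works — e.g. {Hospital} leaves P4 open — so {Biomarker} is the unique smallest valid adjustment set.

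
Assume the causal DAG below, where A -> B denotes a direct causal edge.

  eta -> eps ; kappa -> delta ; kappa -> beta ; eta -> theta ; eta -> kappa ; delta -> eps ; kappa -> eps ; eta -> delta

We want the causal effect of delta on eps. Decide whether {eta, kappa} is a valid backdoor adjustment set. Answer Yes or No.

Backdoor paths from delta to eps (paths whose first edge points into delta):
  P1: delta <- eta -> kappa -> eps
  P2: delta <- eta -> eps
  P3: delta <- kappa <- eta -> eps
  P4: delta <- kappa -> eps
Condition 1 (no descendant of delta in the set): holds — descendants of delta are {eps}; none are in {eta, kappa}.
Condition 2 (every backdoor path blocked by {eta, kappa}):
  P1: blocked at fork node eta ∈ conditioning set.
  P2: blocked at fork node eta ∈ conditioning set.
  P3: blocked at chain node kappa ∈ conditioning set.
  P4: blocked at fork node kappa ∈ conditioning set.
{eta, kappa} satisfies the backdoor criterion.

Yes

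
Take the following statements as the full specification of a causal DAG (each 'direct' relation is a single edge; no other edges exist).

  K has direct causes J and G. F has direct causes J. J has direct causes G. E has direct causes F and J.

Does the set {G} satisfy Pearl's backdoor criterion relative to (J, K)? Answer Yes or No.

Backdoor paths from J to K (paths whose first edge points into J):
  P1: J <- G -> K
Condition 1 (no descendant of J in the set): holds — descendants of J are {E, F, K}; none are in {G}.
Condition 2 (every backdoor path blocked by {G}):
  P1: blocked at fork node G ∈ conditioning set.
{G} satisfies the backdoor criterion.

Yes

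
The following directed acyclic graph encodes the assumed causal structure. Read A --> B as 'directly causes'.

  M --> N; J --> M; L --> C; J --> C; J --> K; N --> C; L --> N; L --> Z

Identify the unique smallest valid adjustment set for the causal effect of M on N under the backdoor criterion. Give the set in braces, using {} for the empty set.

Variables eligible for adjustment (non-descendants of M, excluding M and N): {J, K, L, Z}.
Backdoor paths from M to N:
  P1: M <- J -> C <- L -> N
  P2: M <- J -> C <- N
Each backdoor path contains an unconditioned collider, so every path is already blocked with the empty conditioning set:
  P1: blocked at collider C (neither it nor any descendant is in the conditioning set).
  P2: blocked at collider C (neither it nor any descendant is in the conditioning set).
The empty set is therefore the unique smallest valid set.

{}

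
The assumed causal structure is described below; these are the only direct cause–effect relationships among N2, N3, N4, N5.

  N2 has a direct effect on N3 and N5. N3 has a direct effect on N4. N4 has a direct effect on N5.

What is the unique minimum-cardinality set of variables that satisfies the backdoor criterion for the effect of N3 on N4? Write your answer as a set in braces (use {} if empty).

{}

Variables eligible for adjustment (non-descendants of N3, excluding N3 and N4): {N2}.
Backdoor paths from N3 to N4:
  P1: N3 <- N2 -> N5 <- N4
Each backdoor path contains an unconditioned collider, so every path is already blocked with the empty conditioning set:
  P1: blocked at collider N5 (neither it nor any descendant is in the conditioning set).
The empty set is therefore the unique smallest valid set.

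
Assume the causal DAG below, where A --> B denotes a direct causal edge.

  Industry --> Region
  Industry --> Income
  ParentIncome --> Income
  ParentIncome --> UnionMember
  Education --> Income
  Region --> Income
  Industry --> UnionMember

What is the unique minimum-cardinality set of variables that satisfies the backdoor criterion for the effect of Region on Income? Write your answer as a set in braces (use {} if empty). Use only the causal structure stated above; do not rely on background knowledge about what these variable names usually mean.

{Industry}

Variables eligible for adjustment (non-descendants of Region, excluding Region and Income): {Education, Industry, ParentIncome, UnionMember}.
Backdoor paths from Region to Income:
  P1: Region <- Industry -> UnionMember <- ParentIncome -> Income
  P2: Region <- Industry -> Income
The empty set is not sufficient: P2 (Region <- Industry -> Income) has no collider blocking it and no conditioned non-collider, so it is open.
Try {Industry}:
  P1: blocked at fork node Industry ∈ conditioning set.
  P2: blocked at fork node Industry ∈ conditioning set.
{Industry} contains no descendant of Region and blocks every backdoor path.
No other singleton works — e.g. {ParentIncome} leaves P2 open — so {Industry} is the unique smallest valid adjustment set.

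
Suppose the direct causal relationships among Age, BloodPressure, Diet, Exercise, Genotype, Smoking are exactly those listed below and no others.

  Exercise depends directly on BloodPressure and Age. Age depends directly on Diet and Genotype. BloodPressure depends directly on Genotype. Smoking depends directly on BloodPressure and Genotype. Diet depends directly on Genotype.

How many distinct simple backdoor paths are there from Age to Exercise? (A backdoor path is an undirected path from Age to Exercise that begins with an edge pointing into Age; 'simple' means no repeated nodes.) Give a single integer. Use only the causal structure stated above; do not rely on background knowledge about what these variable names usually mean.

A backdoor path from Age to Exercise is any simple undirected path whose first edge points into Age (i.e. leaves Age via a parent).
Parents of Age: {Diet, Genotype}.
Enumerating:
  P1: Age <- Genotype -> BloodPressure -> Exercise
  P2: Age <- Genotype -> Smoking <- BloodPressure -> Exercise
  P3: Age <- Diet <- Genotype -> BloodPressure -> Exercise
  P4: Age <- Diet <- Genotype -> Smoking <- BloodPressure -> Exercise
That exhausts the simple backdoor paths. Count: 4.

4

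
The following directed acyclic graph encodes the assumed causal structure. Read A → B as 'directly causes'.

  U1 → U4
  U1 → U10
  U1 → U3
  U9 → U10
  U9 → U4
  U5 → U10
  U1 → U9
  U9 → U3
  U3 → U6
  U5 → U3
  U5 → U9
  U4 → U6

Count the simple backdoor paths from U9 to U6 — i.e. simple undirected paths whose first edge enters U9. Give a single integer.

A backdoor path from U9 to U6 is any simple undirected path whose first edge points into U9 (i.e. leaves U9 via a parent).
Parents of U9: {U1, U5}.
Enumerating:
  P1: U9 <- U1 -> U3 -> U6
  P2: U9 <- U1 -> U4 -> U6
  P3: U9 <- U1 -> U10 <- U5 -> U3 -> U6
  P4: U9 <- U5 -> U3 <- U1 -> U4 -> U6
  P5: U9 <- U5 -> U3 -> U6
  P6: U9 <- U5 -> U10 <- U1 -> U3 -> U6
  P7: U9 <- U5 -> U10 <- U1 -> U4 -> U6
That exhausts the simple backdoor paths. Count: 7.

7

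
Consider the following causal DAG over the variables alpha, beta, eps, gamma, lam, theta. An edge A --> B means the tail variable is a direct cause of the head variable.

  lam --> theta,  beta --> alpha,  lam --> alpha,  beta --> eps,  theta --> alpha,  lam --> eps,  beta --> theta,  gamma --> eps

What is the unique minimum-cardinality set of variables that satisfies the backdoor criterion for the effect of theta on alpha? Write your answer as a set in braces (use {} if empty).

{beta, lam}

Variables eligible for adjustment (non-descendants of theta, excluding theta and alpha): {beta, eps, gamma, lam}.
Backdoor paths from theta to alpha:
  P1: theta <- beta -> eps <- lam -> alpha
  P2: theta <- beta -> alpha
  P3: theta <- lam -> eps <- beta -> alpha
  P4: theta <- lam -> alpha
The empty set is not sufficient: P2 (theta <- beta -> alpha) has no collider blocking it and no conditioned non-collider, so it is open.
Try {beta, lam}:
  P1: blocked at fork node beta ∈ conditioning set.
  P2: blocked at fork node beta ∈ conditioning set.
  P3: blocked at fork node lam ∈ conditioning set.
  P4: blocked at fork node lam ∈ conditioning set.
{beta, lam} contains no descendant of theta and blocks every backdoor path.
Every element of {beta, lam} is needed (dropping beta leaves P2 open; dropping lam leaves P4 open), so no proper subset is valid.
Among all size-2 subsets of the eligible variables, only {beta, lam} blocks every backdoor path, so it is the unique smallest valid adjustment set.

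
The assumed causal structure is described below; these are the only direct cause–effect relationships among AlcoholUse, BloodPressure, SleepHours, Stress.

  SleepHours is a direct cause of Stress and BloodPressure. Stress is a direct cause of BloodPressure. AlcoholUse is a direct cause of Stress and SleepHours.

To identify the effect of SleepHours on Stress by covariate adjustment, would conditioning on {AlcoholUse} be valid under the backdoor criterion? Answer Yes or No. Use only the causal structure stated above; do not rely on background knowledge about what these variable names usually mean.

Yes

Backdoor paths from SleepHours to Stress (paths whose first edge points into SleepHours):
  P1: SleepHours <- AlcoholUse -> Stress
Condition 1 (no descendant of SleepHours in the set): holds — descendants of SleepHours are {BloodPressure, Stress}; none are in {AlcoholUse}.
Condition 2 (every backdoor path blocked by {AlcoholUse}):
  P1: blocked at fork node AlcoholUse ∈ conditioning set.
{AlcoholUse} satisfies the backdoor criterion.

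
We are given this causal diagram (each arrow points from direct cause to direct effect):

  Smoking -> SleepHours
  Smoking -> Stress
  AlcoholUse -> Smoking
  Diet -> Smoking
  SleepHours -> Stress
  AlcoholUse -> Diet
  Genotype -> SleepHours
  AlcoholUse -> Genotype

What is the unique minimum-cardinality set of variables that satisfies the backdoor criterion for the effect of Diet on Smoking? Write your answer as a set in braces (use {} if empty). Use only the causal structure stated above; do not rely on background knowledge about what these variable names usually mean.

Variables eligible for adjustment (non-descendants of Diet, excluding Diet and Smoking): {AlcoholUse, Genotype}.
Backdoor paths from Diet to Smoking:
  P1: Diet <- AlcoholUse -> Genotype -> SleepHours <- Smoking
  P2: Diet <- AlcoholUse -> Genotype -> SleepHours -> Stress <- Smoking
  P3: Diet <- AlcoholUse -> Smoking
The empty set is not sufficient: P3 (Diet <- AlcoholUse -> Smoking) has no collider blocking it and no conditioned non-collider, so it is open.
Try {AlcoholUse}:
  P1: blocked at fork node AlcoholUse ∈ conditioning set.
  P2: blocked at fork node AlcoholUse ∈ conditioning set.
  P3: blocked at fork node AlcoholUse ∈ conditioning set.
{AlcoholUse} contains no descendant of Diet and blocks every backdoor path.
No other singleton works — e.g. {Genotype} leaves P3 open — so {AlcoholUse} is the unique smallest valid adjustment set.

{AlcoholUse}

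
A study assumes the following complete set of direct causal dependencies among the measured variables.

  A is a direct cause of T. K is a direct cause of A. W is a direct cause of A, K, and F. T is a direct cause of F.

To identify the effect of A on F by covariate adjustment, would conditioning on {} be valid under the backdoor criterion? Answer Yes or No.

No

Backdoor paths from A to F (paths whose first edge points into A):
  P1: A <- W -> F
  P2: A <- K <- W -> F
Condition 1 (no descendant of A in the set): holds — descendants of A are {F, T}; none are in {}.
Condition 2 (every backdoor path blocked by {}):
  P1: open — no interior node is in the conditioning set.
  P2: open — no interior node is in the conditioning set.
{} does not satisfy the backdoor criterion.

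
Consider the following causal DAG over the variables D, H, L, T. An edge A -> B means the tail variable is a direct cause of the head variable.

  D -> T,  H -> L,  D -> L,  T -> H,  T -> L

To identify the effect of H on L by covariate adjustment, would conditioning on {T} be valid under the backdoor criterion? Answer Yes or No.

Backdoor paths from H to L (paths whose first edge points into H):
  P1: H <- T <- D -> L
  P2: H <- T -> L
Condition 1 (no descendant of H in the set): holds — descendants of H are {L}; none are in {T}.
Condition 2 (every backdoor path blocked by {T}):
  P1: blocked at chain node T ∈ conditioning set.
  P2: blocked at fork node T ∈ conditioning set.
{T} satisfies the backdoor criterion.

Yes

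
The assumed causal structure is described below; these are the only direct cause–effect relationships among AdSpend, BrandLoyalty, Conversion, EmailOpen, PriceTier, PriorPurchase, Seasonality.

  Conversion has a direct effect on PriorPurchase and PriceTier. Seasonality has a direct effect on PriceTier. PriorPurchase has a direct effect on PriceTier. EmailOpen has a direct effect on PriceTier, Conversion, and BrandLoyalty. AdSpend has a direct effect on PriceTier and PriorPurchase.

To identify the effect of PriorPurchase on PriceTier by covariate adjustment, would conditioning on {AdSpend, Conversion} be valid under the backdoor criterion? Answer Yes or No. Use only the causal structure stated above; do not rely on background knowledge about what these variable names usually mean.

Yes

Backdoor paths from PriorPurchase to PriceTier (paths whose first edge points into PriorPurchase):
  P1: PriorPurchase <- AdSpend -> PriceTier
  P2: PriorPurchase <- Conversion <- EmailOpen -> PriceTier
  P3: PriorPurchase <- Conversion -> PriceTier
Condition 1 (no descendant of PriorPurchase in the set): holds — descendants of PriorPurchase are {PriceTier}; none are in {AdSpend, Conversion}.
Condition 2 (every backdoor path blocked by {AdSpend, Conversion}):
  P1: blocked at fork node AdSpend ∈ conditioning set.
  P2: blocked at chain node Conversion ∈ conditioning set.
  P3: blocked at fork node Conversion ∈ conditioning set.
{AdSpend, Conversion} satisfies the backdoor criterion.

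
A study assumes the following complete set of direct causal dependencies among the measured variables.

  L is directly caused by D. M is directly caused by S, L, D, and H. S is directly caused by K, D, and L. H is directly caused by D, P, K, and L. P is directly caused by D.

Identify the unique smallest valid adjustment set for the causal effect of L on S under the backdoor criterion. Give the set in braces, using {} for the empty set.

{D}

Variables eligible for adjustment (non-descendants of L, excluding L and S): {D, K, P}.
Backdoor paths from L to S:
  P1: L <- D -> P -> H <- K -> S
  P2: L <- D -> P -> H -> M <- S
  P3: L <- D -> S
  P4: L <- D -> H <- K -> S
  P5: L <- D -> H -> M <- S
  P6: L <- D -> M <- S
  P7: L <- D -> M <- H <- K -> S
The empty set is not sufficient: P3 (L <- D -> S) has no collider blocking it and no conditioned non-collider, so it is open.
Try {D}:
  P1: blocked at fork node D ∈ conditioning set.
  P2: blocked at fork node D ∈ conditioning set.
  P3: blocked at fork node D ∈ conditioning set.
  P4: blocked at fork node D ∈ conditioning set.
  P5: blocked at fork node D ∈ conditioning set.
  P6: blocked at fork node D ∈ conditioning set.
  P7: blocked at fork node D ∈ conditioning set.
{D} contains no descendant of L and blocks every backdoor path.
No other singleton works — e.g. {K} leaves P3 open — so {D} is the unique smallest valid adjustment set.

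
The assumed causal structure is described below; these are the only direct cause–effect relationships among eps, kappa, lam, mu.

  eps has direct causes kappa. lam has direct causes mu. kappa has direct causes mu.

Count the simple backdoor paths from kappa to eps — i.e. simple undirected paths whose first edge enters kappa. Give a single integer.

A backdoor path from kappa to eps is any simple undirected path whose first edge points into kappa (i.e. leaves kappa via a parent).
Parents of kappa: {mu}.
No simple path from any parent of kappa reaches eps without revisiting kappa, so there are no backdoor paths.

0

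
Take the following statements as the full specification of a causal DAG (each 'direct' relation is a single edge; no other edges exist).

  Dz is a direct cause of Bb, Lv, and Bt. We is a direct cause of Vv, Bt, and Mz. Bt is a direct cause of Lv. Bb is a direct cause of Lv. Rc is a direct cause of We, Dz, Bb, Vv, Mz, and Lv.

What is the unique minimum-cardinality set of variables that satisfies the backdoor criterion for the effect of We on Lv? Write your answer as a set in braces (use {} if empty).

Variables eligible for adjustment (non-descendants of We, excluding We and Lv): {Bb, Dz, Rc}.
Backdoor paths from We to Lv:
  P1: We <- Rc -> Dz -> Bb -> Lv
  P2: We <- Rc -> Dz -> Bt -> Lv
  P3: We <- Rc -> Dz -> Lv
  P4: We <- Rc -> Bb <- Dz -> Bt -> Lv
  P5: We <- Rc -> Bb <- Dz -> Lv
  P6: We <- Rc -> Bb -> Lv
  P7: We <- Rc -> Lv
The empty set is not sufficient: P1 (We <- Rc -> Dz -> Bb -> Lv) has no collider blocking it and no conditioned non-collider, so it is open.
Try {Rc}:
  P1: blocked at fork node Rc ∈ conditioning set.
  P2: blocked at fork node Rc ∈ conditioning set.
  P3: blocked at fork node Rc ∈ conditioning set.
  P4: blocked at fork node Rc ∈ conditioning set.
  P5: blocked at fork node Rc ∈ conditioning set.
  P6: blocked at fork node Rc ∈ conditioning set.
  P7: blocked at fork node Rc ∈ conditioning set.
{Rc} contains no descendant of We and blocks every backdoor path.
No other singleton works — e.g. {Dz} leaves P6 open — so {Rc} is the unique smallest valid adjustment set.

{Rc}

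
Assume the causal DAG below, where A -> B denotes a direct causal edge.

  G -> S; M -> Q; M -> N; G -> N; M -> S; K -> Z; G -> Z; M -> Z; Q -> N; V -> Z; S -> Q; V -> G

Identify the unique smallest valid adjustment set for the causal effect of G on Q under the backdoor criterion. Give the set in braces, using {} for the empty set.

Variables eligible for adjustment (non-descendants of G, excluding G and Q): {K, M, V}.
Backdoor paths from G to Q:
  P1: G <- V -> Z <- M -> S -> Q
  P2: G <- V -> Z <- M -> Q
  P3: G <- V -> Z <- M -> N <- Q
Each backdoor path contains an unconditioned collider, so every path is already blocked with the empty conditioning set:
  P1: blocked at collider Z (neither it nor any descendant is in the conditioning set).
  P2: blocked at collider Z (neither it nor any descendant is in the conditioning set).
  P3: blocked at collider Z (neither it nor any descendant is in the conditioning set).
The empty set is therefore the unique smallest valid set.

{}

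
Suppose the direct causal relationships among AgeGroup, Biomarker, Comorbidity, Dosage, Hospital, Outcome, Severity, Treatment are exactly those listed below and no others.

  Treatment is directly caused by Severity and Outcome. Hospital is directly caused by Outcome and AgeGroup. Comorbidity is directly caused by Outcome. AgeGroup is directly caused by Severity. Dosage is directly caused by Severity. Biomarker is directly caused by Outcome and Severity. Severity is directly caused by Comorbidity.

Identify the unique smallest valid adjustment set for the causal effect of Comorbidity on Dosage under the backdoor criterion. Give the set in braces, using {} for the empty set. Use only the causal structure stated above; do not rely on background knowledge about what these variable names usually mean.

Variables eligible for adjustment (non-descendants of Comorbidity, excluding Comorbidity and Dosage): {Outcome}.
Backdoor paths from Comorbidity to Dosage:
  P1: Comorbidity <- Outcome -> Treatment <- Severity -> Dosage
  P2: Comorbidity <- Outcome -> Biomarker <- Severity -> Dosage
  P3: Comorbidity <- Outcome -> Hospital <- AgeGroup <- Severity -> Dosage
Each backdoor path contains an unconditioned collider, so every path is already blocked with the empty conditioning set:
  P1: blocked at collider Treatment (neither it nor any descendant is in the conditioning set).
  P2: blocked at collider Biomarker (neither it nor any descendant is in the conditioning set).
  P3: blocked at collider Hospital (neither it nor any descendant is in the conditioning set).
The empty set is therefore the unique smallest valid set.

{}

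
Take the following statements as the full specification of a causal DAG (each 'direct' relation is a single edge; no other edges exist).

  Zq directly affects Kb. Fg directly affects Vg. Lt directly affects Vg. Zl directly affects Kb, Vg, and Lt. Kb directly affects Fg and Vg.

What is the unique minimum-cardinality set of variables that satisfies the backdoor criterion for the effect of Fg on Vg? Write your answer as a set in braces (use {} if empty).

Variables eligible for adjustment (non-descendants of Fg, excluding Fg and Vg): {Kb, Lt, Zl, Zq}.
Backdoor paths from Fg to Vg:
  P1: Fg <- Kb <- Zl -> Lt -> Vg
  P2: Fg <- Kb <- Zl -> Vg
  P3: Fg <- Kb -> Vg
The empty set is not sufficient: P1 (Fg <- Kb <- Zl -> Lt -> Vg) has no collider blocking it and no conditioned non-collider, so it is open.
Try {Kb}:
  P1: blocked at chain node Kb ∈ conditioning set.
  P2: blocked at chain node Kb ∈ conditioning set.
  P3: blocked at fork node Kb ∈ conditioning set.
{Kb} contains no descendant of Fg and blocks every backdoor path.
No other singleton works — e.g. {Zl} leaves P3 open — so {Kb} is the unique smallest valid adjustment set.

{Kb}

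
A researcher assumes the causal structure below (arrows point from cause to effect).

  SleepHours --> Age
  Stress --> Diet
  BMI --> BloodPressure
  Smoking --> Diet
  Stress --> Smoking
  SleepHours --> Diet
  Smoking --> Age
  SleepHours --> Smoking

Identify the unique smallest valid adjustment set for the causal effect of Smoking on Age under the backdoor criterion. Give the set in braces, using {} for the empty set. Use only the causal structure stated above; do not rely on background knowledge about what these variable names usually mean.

{SleepHours}

Variables eligible for adjustment (non-descendants of Smoking, excluding Smoking and Age): {BMI, BloodPressure, SleepHours, Stress}.
Backdoor paths from Smoking to Age:
  P1: Smoking <- Stress -> Diet <- SleepHours -> Age
  P2: Smoking <- SleepHours -> Age
The empty set is not sufficient: P2 (Smoking <- SleepHours -> Age) has no collider blocking it and no conditioned non-collider, so it is open.
Try {SleepHours}:
  P1: blocked at collider Diet (neither it nor any descendant is in the conditioning set).
  P2: blocked at fork node SleepHours ∈ conditioning set.
{SleepHours} contains no descendant of Smoking and blocks every backdoor path.
No other singleton works — e.g. {Stress} leaves P2 open — so {SleepHours} is the unique smallest valid adjustment set.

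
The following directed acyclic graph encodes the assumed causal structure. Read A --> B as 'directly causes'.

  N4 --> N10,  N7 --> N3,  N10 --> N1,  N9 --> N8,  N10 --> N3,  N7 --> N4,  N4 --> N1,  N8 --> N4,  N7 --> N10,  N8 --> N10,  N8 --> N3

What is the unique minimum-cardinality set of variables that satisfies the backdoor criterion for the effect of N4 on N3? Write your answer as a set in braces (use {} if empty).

{N7, N8}

Variables eligible for adjustment (non-descendants of N4, excluding N4 and N3): {N7, N8, N9}.
Backdoor paths from N4 to N3:
  P1: N4 <- N8 -> N10 <- N7 -> N3
  P2: N4 <- N8 -> N10 -> N3
  P3: N4 <- N8 -> N3
  P4: N4 <- N7 -> N10 <- N8 -> N3
  P5: N4 <- N7 -> N10 -> N3
  P6: N4 <- N7 -> N3
The empty set is not sufficient: P2 (N4 <- N8 -> N10 -> N3) has no collider blocking it and no conditioned non-collider, so it is open.
Try {N7, N8}:
  P1: blocked at fork node N8 ∈ conditioning set.
  P2: blocked at fork node N8 ∈ conditioning set.
  P3: blocked at fork node N8 ∈ conditioning set.
  P4: blocked at fork node N7 ∈ conditioning set.
  P5: blocked at fork node N7 ∈ conditioning set.
  P6: blocked at fork node N7 ∈ conditioning set.
{N7, N8} contains no descendant of N4 and blocks every backdoor path.
Every element of {N7, N8} is needed (dropping N7 leaves P5 open; dropping N8 leaves P2 open), so no proper subset is valid.
Among all size-2 subsets of the eligible variables, only {N7, N8} blocks every backdoor path, so it is the unique smallest valid adjustment set.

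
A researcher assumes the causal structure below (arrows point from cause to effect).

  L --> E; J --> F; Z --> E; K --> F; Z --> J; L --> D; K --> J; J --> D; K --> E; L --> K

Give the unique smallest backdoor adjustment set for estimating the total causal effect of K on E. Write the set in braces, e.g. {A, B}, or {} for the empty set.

Variables eligible for adjustment (non-descendants of K, excluding K and E): {L, Z}.
Backdoor paths from K to E:
  P1: K <- L -> E
  P2: K <- L -> D <- J <- Z -> E
The empty set is not sufficient: P1 (K <- L -> E) has no collider blocking it and no conditioned non-collider, so it is open.
Try {L}:
  P1: blocked at fork node L ∈ conditioning set.
  P2: blocked at fork node L ∈ conditioning set.
{L} contains no descendant of K and blocks every backdoor path.
No other singleton works — e.g. {Z} leaves P1 open — so {L} is the unique smallest valid adjustment set.

{L}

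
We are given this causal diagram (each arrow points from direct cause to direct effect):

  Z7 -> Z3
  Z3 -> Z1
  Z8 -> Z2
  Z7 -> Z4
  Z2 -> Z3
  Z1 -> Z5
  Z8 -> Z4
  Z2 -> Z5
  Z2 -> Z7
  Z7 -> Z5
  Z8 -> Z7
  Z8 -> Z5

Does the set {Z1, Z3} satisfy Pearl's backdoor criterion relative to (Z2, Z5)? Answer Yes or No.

No

Backdoor paths from Z2 to Z5 (paths whose first edge points into Z2):
  P1: Z2 <- Z8 -> Z7 -> Z3 -> Z1 -> Z5
  P2: Z2 <- Z8 -> Z7 -> Z5
  P3: Z2 <- Z8 -> Z5
  P4: Z2 <- Z8 -> Z4 <- Z7 -> Z3 -> Z1 -> Z5
  P5: Z2 <- Z8 -> Z4 <- Z7 -> Z5
Condition 1 (no descendant of Z2 in the set): FAILS — Z1 and Z3 are descendants of Z2.
Condition 2 (every backdoor path blocked by {Z1, Z3}):
  P1: blocked at chain node Z3 ∈ conditioning set.
  P2: open — no interior node is in the conditioning set.
  P3: open — no interior node is in the conditioning set.
  P4: blocked at collider Z4 (neither it nor any descendant is in the conditioning set).
  P5: blocked at collider Z4 (neither it nor any descendant is in the conditioning set).
{Z1, Z3} does not satisfy the backdoor criterion.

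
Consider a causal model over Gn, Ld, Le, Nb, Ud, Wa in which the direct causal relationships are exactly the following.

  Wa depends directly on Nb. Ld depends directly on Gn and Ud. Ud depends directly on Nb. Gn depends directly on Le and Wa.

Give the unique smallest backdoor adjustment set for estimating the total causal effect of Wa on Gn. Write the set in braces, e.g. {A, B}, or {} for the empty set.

{}

Variables eligible for adjustment (non-descendants of Wa, excluding Wa and Gn): {Le, Nb, Ud}.
Backdoor paths from Wa to Gn:
  P1: Wa <- Nb -> Ud -> Ld <- Gn
Each backdoor path contains an unconditioned collider, so every path is already blocked with the empty conditioning set:
  P1: blocked at collider Ld (neither it nor any descendant is in the conditioning set).
The empty set is therefore the unique smallest valid set.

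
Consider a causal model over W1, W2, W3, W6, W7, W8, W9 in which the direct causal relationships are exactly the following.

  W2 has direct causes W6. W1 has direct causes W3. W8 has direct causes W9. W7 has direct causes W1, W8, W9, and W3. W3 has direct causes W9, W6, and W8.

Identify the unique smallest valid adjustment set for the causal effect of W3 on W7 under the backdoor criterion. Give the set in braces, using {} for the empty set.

{W8, W9}

Variables eligible for adjustment (non-descendants of W3, excluding W3 and W7): {W2, W6, W8, W9}.
Backdoor paths from W3 to W7:
  P1: W3 <- W9 -> W8 -> W7
  P2: W3 <- W9 -> W7
  P3: W3 <- W8 <- W9 -> W7
  P4: W3 <- W8 -> W7
The empty set is not sufficient: P1 (W3 <- W9 -> W8 -> W7) has no collider blocking it and no conditioned non-collider, so it is open.
Try {W8, W9}:
  P1: blocked at fork node W9 ∈ conditioning set.
  P2: blocked at fork node W9 ∈ conditioning set.
  P3: blocked at chain node W8 ∈ conditioning set.
  P4: blocked at fork node W8 ∈ conditioning set.
{W8, W9} contains no descendant of W3 and blocks every backdoor path.
Every element of {W8, W9} is needed (dropping W8 leaves P4 open; dropping W9 leaves P2 open), so no proper subset is valid.
Among all size-2 subsets of the eligible variables, only {W8, W9} blocks every backdoor path, so it is the unique smallest valid adjustment set.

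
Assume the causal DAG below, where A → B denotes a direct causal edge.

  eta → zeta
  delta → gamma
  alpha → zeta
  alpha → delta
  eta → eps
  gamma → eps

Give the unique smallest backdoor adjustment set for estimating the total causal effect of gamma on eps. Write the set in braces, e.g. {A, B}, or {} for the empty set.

{}

Variables eligible for adjustment (non-descendants of gamma, excluding gamma and eps): {alpha, delta, eta, zeta}.
Backdoor paths from gamma to eps:
  P1: gamma <- delta <- alpha -> zeta <- eta -> eps
Each backdoor path contains an unconditioned collider, so every path is already blocked with the empty conditioning set:
  P1: blocked at collider zeta (neither it nor any descendant is in the conditioning set).
The empty set is therefore the unique smallest valid set.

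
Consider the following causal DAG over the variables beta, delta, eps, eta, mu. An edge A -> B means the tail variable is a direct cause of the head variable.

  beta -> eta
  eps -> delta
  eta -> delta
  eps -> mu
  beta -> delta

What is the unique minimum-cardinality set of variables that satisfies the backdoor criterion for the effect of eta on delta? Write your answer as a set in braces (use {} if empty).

{beta}

Variables eligible for adjustment (non-descendants of eta, excluding eta and delta): {beta, eps, mu}.
Backdoor paths from eta to delta:
  P1: eta <- beta -> delta
The empty set is not sufficient: P1 (eta <- beta -> delta) has no collider blocking it and no conditioned non-collider, so it is open.
Try {beta}:
  P1: blocked at fork node beta ∈ conditioning set.
{beta} contains no descendant of eta and blocks every backdoor path.
No other singleton works — e.g. {eps} leaves P1 open — so {beta} is the unique smallest valid adjustment set.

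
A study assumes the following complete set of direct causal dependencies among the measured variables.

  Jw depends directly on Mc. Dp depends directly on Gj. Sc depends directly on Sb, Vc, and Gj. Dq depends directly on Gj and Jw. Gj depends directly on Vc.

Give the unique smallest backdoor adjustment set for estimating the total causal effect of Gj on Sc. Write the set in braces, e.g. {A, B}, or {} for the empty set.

Variables eligible for adjustment (non-descendants of Gj, excluding Gj and Sc): {Jw, Mc, Sb, Vc}.
Backdoor paths from Gj to Sc:
  P1: Gj <- Vc -> Sc
The empty set is not sufficient: P1 (Gj <- Vc -> Sc) has no collider blocking it and no conditioned non-collider, so it is open.
Try {Vc}:
  P1: blocked at fork node Vc ∈ conditioning set.
{Vc} contains no descendant of Gj and blocks every backdoor path.
No other singleton works — e.g. {Mc} leaves P1 open — so {Vc} is the unique smallest valid adjustment set.

{Vc}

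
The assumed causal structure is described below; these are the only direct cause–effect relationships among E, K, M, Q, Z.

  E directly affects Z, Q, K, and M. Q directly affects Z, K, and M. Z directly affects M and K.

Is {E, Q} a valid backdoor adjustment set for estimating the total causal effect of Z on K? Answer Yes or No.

Backdoor paths from Z to K (paths whose first edge points into Z):
  P1: Z <- E -> Q -> K
  P2: Z <- E -> K
  P3: Z <- E -> M <- Q -> K
  P4: Z <- Q <- E -> K
  P5: Z <- Q -> K
  P6: Z <- Q -> M <- E -> K
Condition 1 (no descendant of Z in the set): holds — descendants of Z are {K, M}; none are in {E, Q}.
Condition 2 (every backdoor path blocked by {E, Q}):
  P1: blocked at fork node E ∈ conditioning set.
  P2: blocked at fork node E ∈ conditioning set.
  P3: blocked at fork node E ∈ conditioning set.
  P4: blocked at chain node Q ∈ conditioning set.
  P5: blocked at fork node Q ∈ conditioning set.
  P6: blocked at fork node Q ∈ conditioning set.
{E, Q} satisfies the backdoor criterion.

Yes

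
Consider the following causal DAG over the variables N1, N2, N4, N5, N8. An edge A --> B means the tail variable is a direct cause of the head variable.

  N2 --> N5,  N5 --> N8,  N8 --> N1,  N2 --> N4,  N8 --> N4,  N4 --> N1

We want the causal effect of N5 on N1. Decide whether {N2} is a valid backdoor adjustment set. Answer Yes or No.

Backdoor paths from N5 to N1 (paths whose first edge points into N5):
  P1: N5 <- N2 -> N4 <- N8 -> N1
  P2: N5 <- N2 -> N4 -> N1
Condition 1 (no descendant of N5 in the set): holds — descendants of N5 are {N1, N4, N8}; none are in {N2}.
Condition 2 (every backdoor path blocked by {N2}):
  P1: blocked at fork node N2 ∈ conditioning set.
  P2: blocked at fork node N2 ∈ conditioning set.
{N2} satisfies the backdoor criterion.

Yes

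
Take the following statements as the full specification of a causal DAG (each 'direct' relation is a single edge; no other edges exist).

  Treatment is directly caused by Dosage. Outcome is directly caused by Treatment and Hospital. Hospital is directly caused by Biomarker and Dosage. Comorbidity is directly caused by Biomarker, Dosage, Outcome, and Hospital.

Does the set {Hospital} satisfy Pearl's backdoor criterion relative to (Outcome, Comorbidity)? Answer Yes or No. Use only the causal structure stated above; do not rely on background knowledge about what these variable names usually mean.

No

Backdoor paths from Outcome to Comorbidity (paths whose first edge points into Outcome):
  P1: Outcome <- Hospital <- Dosage -> Comorbidity
  P2: Outcome <- Hospital <- Biomarker -> Comorbidity
  P3: Outcome <- Hospital -> Comorbidity
  P4: Outcome <- Treatment <- Dosage -> Hospital <- Biomarker -> Comorbidity
  P5: Outcome <- Treatment <- Dosage -> Hospital -> Comorbidity
  P6: Outcome <- Treatment <- Dosage -> Comorbidity
Condition 1 (no descendant of Outcome in the set): holds — descendants of Outcome are {Comorbidity}; none are in {Hospital}.
Condition 2 (every backdoor path blocked by {Hospital}):
  P1: blocked at chain node Hospital ∈ conditioning set.
  P2: blocked at chain node Hospital ∈ conditioning set.
  P3: blocked at fork node Hospital ∈ conditioning set.
  P4: open — collider(s) Hospital are conditioned on (or have a conditioned descendant) and no non-collider on the path is in the set.
  P5: blocked at chain node Hospital ∈ conditioning set.
  P6: open — no interior node is in the conditioning set.
{Hospital} does not satisfy the backdoor criterion.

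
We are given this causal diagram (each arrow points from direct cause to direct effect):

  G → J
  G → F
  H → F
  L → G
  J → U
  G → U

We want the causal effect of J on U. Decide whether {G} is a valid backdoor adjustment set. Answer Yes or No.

Backdoor paths from J to U (paths whose first edge points into J):
  P1: J <- G -> U
Condition 1 (no descendant of J in the set): holds — descendants of J are {U}; none are in {G}.
Condition 2 (every backdoor path blocked by {G}):
  P1: blocked at fork node G ∈ conditioning set.
{G} satisfies the backdoor criterion.

Yes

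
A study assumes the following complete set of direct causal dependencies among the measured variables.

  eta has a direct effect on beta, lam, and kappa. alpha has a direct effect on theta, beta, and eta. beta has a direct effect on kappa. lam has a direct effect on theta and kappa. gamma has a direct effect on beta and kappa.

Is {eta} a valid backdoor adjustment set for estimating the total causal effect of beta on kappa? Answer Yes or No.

Backdoor paths from beta to kappa (paths whose first edge points into beta):
  P1: beta <- gamma -> kappa
  P2: beta <- alpha -> eta -> lam -> kappa
  P3: beta <- alpha -> eta -> kappa
  P4: beta <- alpha -> theta <- lam <- eta -> kappa
  P5: beta <- alpha -> theta <- lam -> kappa
  P6: beta <- eta <- alpha -> theta <- lam -> kappa
  P7: beta <- eta -> lam -> kappa
  P8: beta <- eta -> kappa
Condition 1 (no descendant of beta in the set): holds — descendants of beta are {kappa}; none are in {eta}.
Condition 2 (every backdoor path blocked by {eta}):
  P1: open — no interior node is in the conditioning set.
  P2: blocked at chain node eta ∈ conditioning set.
  P3: blocked at chain node eta ∈ conditioning set.
  P4: blocked at collider theta (neither it nor any descendant is in the conditioning set).
  P5: blocked at collider theta (neither it nor any descendant is in the conditioning set).
  P6: blocked at chain node eta ∈ conditioning set.
  P7: blocked at fork node eta ∈ conditioning set.
  P8: blocked at fork node eta ∈ conditioning set.
{eta} does not satisfy the backdoor criterion.

No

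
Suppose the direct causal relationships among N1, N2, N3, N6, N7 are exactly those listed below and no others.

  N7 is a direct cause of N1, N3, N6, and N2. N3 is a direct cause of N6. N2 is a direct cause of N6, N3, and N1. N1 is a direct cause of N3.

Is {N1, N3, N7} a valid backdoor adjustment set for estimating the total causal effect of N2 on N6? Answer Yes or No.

No

Backdoor paths from N2 to N6 (paths whose first edge points into N2):
  P1: N2 <- N7 -> N1 -> N3 -> N6
  P2: N2 <- N7 -> N3 -> N6
  P3: N2 <- N7 -> N6
Condition 1 (no descendant of N2 in the set): FAILS — N1 and N3 are descendants of N2.
Condition 2 (every backdoor path blocked by {N1, N3, N7}):
  P1: blocked at fork node N7 ∈ conditioning set.
  P2: blocked at fork node N7 ∈ conditioning set.
  P3: blocked at fork node N7 ∈ conditioning set.
{N1, N3, N7} does not satisfy the backdoor criterion.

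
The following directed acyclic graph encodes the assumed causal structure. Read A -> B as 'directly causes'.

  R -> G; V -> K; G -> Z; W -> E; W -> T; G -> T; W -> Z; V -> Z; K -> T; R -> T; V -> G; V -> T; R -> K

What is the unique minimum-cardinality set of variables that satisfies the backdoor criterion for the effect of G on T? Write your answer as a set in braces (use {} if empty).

Variables eligible for adjustment (non-descendants of G, excluding G and T): {E, K, R, V, W}.
Backdoor paths from G to T:
  P1: G <- R -> K <- V -> T
  P2: G <- R -> K <- V -> Z <- W -> T
  P3: G <- R -> K -> T
  P4: G <- R -> T
  P5: G <- V -> K <- R -> T
  P6: G <- V -> K -> T
  P7: G <- V -> T
  P8: G <- V -> Z <- W -> T
The empty set is not sufficient: P3 (G <- R -> K -> T) has no collider blocking it and no conditioned non-collider, so it is open.
Try {R, V}:
  P1: blocked at fork node R ∈ conditioning set.
  P2: blocked at fork node R ∈ conditioning set.
  P3: blocked at fork node R ∈ conditioning set.
  P4: blocked at fork node R ∈ conditioning set.
  P5: blocked at fork node V ∈ conditioning set.
  P6: blocked at fork node V ∈ conditioning set.
  P7: blocked at fork node V ∈ conditioning set.
  P8: blocked at fork node V ∈ conditioning set.
{R, V} contains no descendant of G and blocks every backdoor path.
Every element of {R, V} is needed (dropping R leaves P3 open; dropping V leaves P6 open), so no proper subset is valid.
Among all size-2 subsets of the eligible variables, only {R, V} blocks every backdoor path, so it is the unique smallest valid adjustment set.

{R, V}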